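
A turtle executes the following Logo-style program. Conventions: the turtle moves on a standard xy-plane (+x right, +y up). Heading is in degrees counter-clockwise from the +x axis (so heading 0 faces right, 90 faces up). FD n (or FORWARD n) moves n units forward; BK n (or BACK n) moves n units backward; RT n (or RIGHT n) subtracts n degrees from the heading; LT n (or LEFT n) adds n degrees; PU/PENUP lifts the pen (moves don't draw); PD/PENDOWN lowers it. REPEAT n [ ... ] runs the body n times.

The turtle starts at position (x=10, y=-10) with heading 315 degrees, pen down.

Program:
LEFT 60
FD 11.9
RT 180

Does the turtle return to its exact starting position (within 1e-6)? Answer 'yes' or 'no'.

Answer: no

Derivation:
Executing turtle program step by step:
Start: pos=(10,-10), heading=315, pen down
LT 60: heading 315 -> 15
FD 11.9: (10,-10) -> (21.495,-6.92) [heading=15, draw]
RT 180: heading 15 -> 195
Final: pos=(21.495,-6.92), heading=195, 1 segment(s) drawn

Start position: (10, -10)
Final position: (21.495, -6.92)
Distance = 11.9; >= 1e-6 -> NOT closed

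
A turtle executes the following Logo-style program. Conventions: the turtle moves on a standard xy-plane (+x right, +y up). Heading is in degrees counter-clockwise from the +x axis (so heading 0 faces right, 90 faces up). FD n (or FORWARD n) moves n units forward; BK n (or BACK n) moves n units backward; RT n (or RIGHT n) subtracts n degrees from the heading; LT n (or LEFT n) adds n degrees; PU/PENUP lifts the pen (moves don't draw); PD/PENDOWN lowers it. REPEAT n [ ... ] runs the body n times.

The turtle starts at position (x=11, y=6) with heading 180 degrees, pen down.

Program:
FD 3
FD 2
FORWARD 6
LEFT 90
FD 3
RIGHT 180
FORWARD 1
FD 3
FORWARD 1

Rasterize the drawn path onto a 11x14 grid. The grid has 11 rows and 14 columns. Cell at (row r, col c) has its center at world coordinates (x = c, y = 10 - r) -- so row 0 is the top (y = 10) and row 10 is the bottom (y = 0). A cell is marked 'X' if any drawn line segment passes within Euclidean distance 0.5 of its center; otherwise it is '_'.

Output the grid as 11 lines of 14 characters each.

Answer: ______________
______________
X_____________
X_____________
XXXXXXXXXXXX__
X_____________
X_____________
X_____________
______________
______________
______________

Derivation:
Segment 0: (11,6) -> (8,6)
Segment 1: (8,6) -> (6,6)
Segment 2: (6,6) -> (0,6)
Segment 3: (0,6) -> (-0,3)
Segment 4: (-0,3) -> (-0,4)
Segment 5: (-0,4) -> (-0,7)
Segment 6: (-0,7) -> (-0,8)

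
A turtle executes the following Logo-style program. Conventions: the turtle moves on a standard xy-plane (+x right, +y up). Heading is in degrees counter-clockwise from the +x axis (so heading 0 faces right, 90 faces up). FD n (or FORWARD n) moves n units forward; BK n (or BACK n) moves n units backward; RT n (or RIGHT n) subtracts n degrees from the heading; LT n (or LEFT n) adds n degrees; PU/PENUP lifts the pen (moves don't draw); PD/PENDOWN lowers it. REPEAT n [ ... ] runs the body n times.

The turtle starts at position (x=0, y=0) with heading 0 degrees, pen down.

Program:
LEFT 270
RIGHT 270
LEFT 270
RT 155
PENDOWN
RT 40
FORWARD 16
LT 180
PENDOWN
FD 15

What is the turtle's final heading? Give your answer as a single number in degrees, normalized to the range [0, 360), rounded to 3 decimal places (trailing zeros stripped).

Executing turtle program step by step:
Start: pos=(0,0), heading=0, pen down
LT 270: heading 0 -> 270
RT 270: heading 270 -> 0
LT 270: heading 0 -> 270
RT 155: heading 270 -> 115
PD: pen down
RT 40: heading 115 -> 75
FD 16: (0,0) -> (4.141,15.455) [heading=75, draw]
LT 180: heading 75 -> 255
PD: pen down
FD 15: (4.141,15.455) -> (0.259,0.966) [heading=255, draw]
Final: pos=(0.259,0.966), heading=255, 2 segment(s) drawn

Answer: 255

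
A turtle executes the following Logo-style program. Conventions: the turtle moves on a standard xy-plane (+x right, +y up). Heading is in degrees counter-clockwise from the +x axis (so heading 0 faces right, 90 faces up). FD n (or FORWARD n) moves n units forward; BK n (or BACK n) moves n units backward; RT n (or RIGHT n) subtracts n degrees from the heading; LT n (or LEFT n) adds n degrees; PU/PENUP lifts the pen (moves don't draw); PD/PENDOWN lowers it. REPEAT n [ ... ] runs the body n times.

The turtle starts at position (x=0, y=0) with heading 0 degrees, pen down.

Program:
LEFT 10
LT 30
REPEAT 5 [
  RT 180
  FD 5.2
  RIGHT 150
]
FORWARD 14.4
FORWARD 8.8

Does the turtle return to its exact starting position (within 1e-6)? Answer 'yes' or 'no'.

Answer: no

Derivation:
Executing turtle program step by step:
Start: pos=(0,0), heading=0, pen down
LT 10: heading 0 -> 10
LT 30: heading 10 -> 40
REPEAT 5 [
  -- iteration 1/5 --
  RT 180: heading 40 -> 220
  FD 5.2: (0,0) -> (-3.983,-3.342) [heading=220, draw]
  RT 150: heading 220 -> 70
  -- iteration 2/5 --
  RT 180: heading 70 -> 250
  FD 5.2: (-3.983,-3.342) -> (-5.762,-8.229) [heading=250, draw]
  RT 150: heading 250 -> 100
  -- iteration 3/5 --
  RT 180: heading 100 -> 280
  FD 5.2: (-5.762,-8.229) -> (-4.859,-13.35) [heading=280, draw]
  RT 150: heading 280 -> 130
  -- iteration 4/5 --
  RT 180: heading 130 -> 310
  FD 5.2: (-4.859,-13.35) -> (-1.516,-17.333) [heading=310, draw]
  RT 150: heading 310 -> 160
  -- iteration 5/5 --
  RT 180: heading 160 -> 340
  FD 5.2: (-1.516,-17.333) -> (3.37,-19.112) [heading=340, draw]
  RT 150: heading 340 -> 190
]
FD 14.4: (3.37,-19.112) -> (-10.811,-21.612) [heading=190, draw]
FD 8.8: (-10.811,-21.612) -> (-19.478,-23.14) [heading=190, draw]
Final: pos=(-19.478,-23.14), heading=190, 7 segment(s) drawn

Start position: (0, 0)
Final position: (-19.478, -23.14)
Distance = 30.247; >= 1e-6 -> NOT closed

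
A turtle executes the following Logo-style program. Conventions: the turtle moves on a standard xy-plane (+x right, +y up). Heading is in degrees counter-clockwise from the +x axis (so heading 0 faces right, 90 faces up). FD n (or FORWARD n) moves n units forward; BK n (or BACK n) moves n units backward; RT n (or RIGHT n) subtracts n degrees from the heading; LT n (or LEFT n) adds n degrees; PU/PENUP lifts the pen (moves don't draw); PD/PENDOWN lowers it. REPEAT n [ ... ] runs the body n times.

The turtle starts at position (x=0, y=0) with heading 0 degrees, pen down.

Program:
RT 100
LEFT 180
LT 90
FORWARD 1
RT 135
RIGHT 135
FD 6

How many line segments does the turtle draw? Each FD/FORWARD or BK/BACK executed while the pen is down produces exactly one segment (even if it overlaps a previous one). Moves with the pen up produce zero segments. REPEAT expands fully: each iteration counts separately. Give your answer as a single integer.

Executing turtle program step by step:
Start: pos=(0,0), heading=0, pen down
RT 100: heading 0 -> 260
LT 180: heading 260 -> 80
LT 90: heading 80 -> 170
FD 1: (0,0) -> (-0.985,0.174) [heading=170, draw]
RT 135: heading 170 -> 35
RT 135: heading 35 -> 260
FD 6: (-0.985,0.174) -> (-2.027,-5.735) [heading=260, draw]
Final: pos=(-2.027,-5.735), heading=260, 2 segment(s) drawn
Segments drawn: 2

Answer: 2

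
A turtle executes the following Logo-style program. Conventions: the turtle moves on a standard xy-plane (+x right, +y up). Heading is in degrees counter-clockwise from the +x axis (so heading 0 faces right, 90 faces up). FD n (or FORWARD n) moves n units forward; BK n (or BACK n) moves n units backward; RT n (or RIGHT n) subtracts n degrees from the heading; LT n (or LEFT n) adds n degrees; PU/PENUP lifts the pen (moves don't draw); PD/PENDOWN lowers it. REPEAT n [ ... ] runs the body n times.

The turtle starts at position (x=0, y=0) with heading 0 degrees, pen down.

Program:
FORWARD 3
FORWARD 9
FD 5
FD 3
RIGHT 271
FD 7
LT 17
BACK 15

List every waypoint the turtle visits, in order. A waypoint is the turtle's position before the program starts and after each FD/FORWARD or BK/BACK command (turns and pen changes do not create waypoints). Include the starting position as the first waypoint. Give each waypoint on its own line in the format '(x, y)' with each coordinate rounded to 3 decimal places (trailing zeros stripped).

Executing turtle program step by step:
Start: pos=(0,0), heading=0, pen down
FD 3: (0,0) -> (3,0) [heading=0, draw]
FD 9: (3,0) -> (12,0) [heading=0, draw]
FD 5: (12,0) -> (17,0) [heading=0, draw]
FD 3: (17,0) -> (20,0) [heading=0, draw]
RT 271: heading 0 -> 89
FD 7: (20,0) -> (20.122,6.999) [heading=89, draw]
LT 17: heading 89 -> 106
BK 15: (20.122,6.999) -> (24.257,-7.42) [heading=106, draw]
Final: pos=(24.257,-7.42), heading=106, 6 segment(s) drawn
Waypoints (7 total):
(0, 0)
(3, 0)
(12, 0)
(17, 0)
(20, 0)
(20.122, 6.999)
(24.257, -7.42)

Answer: (0, 0)
(3, 0)
(12, 0)
(17, 0)
(20, 0)
(20.122, 6.999)
(24.257, -7.42)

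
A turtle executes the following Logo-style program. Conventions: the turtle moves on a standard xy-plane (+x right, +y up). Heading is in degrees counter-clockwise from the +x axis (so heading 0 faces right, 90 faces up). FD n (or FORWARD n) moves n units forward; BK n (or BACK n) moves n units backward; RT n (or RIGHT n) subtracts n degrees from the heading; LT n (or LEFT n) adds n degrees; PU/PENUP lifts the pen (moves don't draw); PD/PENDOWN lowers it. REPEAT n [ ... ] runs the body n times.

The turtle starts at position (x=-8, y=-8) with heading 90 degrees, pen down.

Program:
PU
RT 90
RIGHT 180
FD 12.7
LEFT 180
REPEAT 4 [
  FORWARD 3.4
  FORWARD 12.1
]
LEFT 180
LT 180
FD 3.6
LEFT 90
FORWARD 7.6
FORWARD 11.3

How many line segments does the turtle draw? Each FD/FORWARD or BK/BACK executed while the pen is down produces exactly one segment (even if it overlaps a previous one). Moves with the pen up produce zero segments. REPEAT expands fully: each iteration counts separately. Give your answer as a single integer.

Answer: 0

Derivation:
Executing turtle program step by step:
Start: pos=(-8,-8), heading=90, pen down
PU: pen up
RT 90: heading 90 -> 0
RT 180: heading 0 -> 180
FD 12.7: (-8,-8) -> (-20.7,-8) [heading=180, move]
LT 180: heading 180 -> 0
REPEAT 4 [
  -- iteration 1/4 --
  FD 3.4: (-20.7,-8) -> (-17.3,-8) [heading=0, move]
  FD 12.1: (-17.3,-8) -> (-5.2,-8) [heading=0, move]
  -- iteration 2/4 --
  FD 3.4: (-5.2,-8) -> (-1.8,-8) [heading=0, move]
  FD 12.1: (-1.8,-8) -> (10.3,-8) [heading=0, move]
  -- iteration 3/4 --
  FD 3.4: (10.3,-8) -> (13.7,-8) [heading=0, move]
  FD 12.1: (13.7,-8) -> (25.8,-8) [heading=0, move]
  -- iteration 4/4 --
  FD 3.4: (25.8,-8) -> (29.2,-8) [heading=0, move]
  FD 12.1: (29.2,-8) -> (41.3,-8) [heading=0, move]
]
LT 180: heading 0 -> 180
LT 180: heading 180 -> 0
FD 3.6: (41.3,-8) -> (44.9,-8) [heading=0, move]
LT 90: heading 0 -> 90
FD 7.6: (44.9,-8) -> (44.9,-0.4) [heading=90, move]
FD 11.3: (44.9,-0.4) -> (44.9,10.9) [heading=90, move]
Final: pos=(44.9,10.9), heading=90, 0 segment(s) drawn
Segments drawn: 0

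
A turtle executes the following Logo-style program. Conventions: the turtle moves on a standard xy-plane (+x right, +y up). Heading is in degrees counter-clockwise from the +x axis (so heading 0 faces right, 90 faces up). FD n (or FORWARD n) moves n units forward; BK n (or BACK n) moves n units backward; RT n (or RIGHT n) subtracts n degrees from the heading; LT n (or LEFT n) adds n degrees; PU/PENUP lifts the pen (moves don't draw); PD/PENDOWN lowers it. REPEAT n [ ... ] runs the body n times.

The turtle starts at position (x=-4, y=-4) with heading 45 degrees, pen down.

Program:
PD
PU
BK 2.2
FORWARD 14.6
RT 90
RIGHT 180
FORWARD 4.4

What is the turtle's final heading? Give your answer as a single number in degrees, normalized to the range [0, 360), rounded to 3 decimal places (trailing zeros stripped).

Answer: 135

Derivation:
Executing turtle program step by step:
Start: pos=(-4,-4), heading=45, pen down
PD: pen down
PU: pen up
BK 2.2: (-4,-4) -> (-5.556,-5.556) [heading=45, move]
FD 14.6: (-5.556,-5.556) -> (4.768,4.768) [heading=45, move]
RT 90: heading 45 -> 315
RT 180: heading 315 -> 135
FD 4.4: (4.768,4.768) -> (1.657,7.879) [heading=135, move]
Final: pos=(1.657,7.879), heading=135, 0 segment(s) drawn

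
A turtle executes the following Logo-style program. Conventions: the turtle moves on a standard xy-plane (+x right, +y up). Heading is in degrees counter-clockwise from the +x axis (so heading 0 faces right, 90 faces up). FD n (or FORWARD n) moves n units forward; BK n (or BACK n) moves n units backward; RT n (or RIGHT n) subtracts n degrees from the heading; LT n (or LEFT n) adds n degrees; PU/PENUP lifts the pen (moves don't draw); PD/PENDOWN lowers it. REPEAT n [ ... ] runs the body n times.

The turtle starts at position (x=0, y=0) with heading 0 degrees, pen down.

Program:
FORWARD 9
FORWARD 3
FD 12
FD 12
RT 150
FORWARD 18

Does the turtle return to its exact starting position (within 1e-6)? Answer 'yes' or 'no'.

Executing turtle program step by step:
Start: pos=(0,0), heading=0, pen down
FD 9: (0,0) -> (9,0) [heading=0, draw]
FD 3: (9,0) -> (12,0) [heading=0, draw]
FD 12: (12,0) -> (24,0) [heading=0, draw]
FD 12: (24,0) -> (36,0) [heading=0, draw]
RT 150: heading 0 -> 210
FD 18: (36,0) -> (20.412,-9) [heading=210, draw]
Final: pos=(20.412,-9), heading=210, 5 segment(s) drawn

Start position: (0, 0)
Final position: (20.412, -9)
Distance = 22.308; >= 1e-6 -> NOT closed

Answer: no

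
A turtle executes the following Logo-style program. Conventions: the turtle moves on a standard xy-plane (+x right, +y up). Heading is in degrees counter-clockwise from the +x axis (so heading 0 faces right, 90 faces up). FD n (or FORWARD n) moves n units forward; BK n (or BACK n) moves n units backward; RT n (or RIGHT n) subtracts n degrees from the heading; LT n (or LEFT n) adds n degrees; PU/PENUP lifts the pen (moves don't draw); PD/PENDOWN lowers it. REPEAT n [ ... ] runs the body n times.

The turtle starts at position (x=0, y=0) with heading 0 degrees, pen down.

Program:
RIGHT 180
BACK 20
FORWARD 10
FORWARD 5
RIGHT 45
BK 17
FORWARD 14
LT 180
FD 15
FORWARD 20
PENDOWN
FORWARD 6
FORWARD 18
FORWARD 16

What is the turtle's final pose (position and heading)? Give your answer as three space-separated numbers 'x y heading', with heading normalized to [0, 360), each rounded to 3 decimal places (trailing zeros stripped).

Answer: 60.154 -55.154 315

Derivation:
Executing turtle program step by step:
Start: pos=(0,0), heading=0, pen down
RT 180: heading 0 -> 180
BK 20: (0,0) -> (20,0) [heading=180, draw]
FD 10: (20,0) -> (10,0) [heading=180, draw]
FD 5: (10,0) -> (5,0) [heading=180, draw]
RT 45: heading 180 -> 135
BK 17: (5,0) -> (17.021,-12.021) [heading=135, draw]
FD 14: (17.021,-12.021) -> (7.121,-2.121) [heading=135, draw]
LT 180: heading 135 -> 315
FD 15: (7.121,-2.121) -> (17.728,-12.728) [heading=315, draw]
FD 20: (17.728,-12.728) -> (31.87,-26.87) [heading=315, draw]
PD: pen down
FD 6: (31.87,-26.87) -> (36.113,-31.113) [heading=315, draw]
FD 18: (36.113,-31.113) -> (48.841,-43.841) [heading=315, draw]
FD 16: (48.841,-43.841) -> (60.154,-55.154) [heading=315, draw]
Final: pos=(60.154,-55.154), heading=315, 10 segment(s) drawn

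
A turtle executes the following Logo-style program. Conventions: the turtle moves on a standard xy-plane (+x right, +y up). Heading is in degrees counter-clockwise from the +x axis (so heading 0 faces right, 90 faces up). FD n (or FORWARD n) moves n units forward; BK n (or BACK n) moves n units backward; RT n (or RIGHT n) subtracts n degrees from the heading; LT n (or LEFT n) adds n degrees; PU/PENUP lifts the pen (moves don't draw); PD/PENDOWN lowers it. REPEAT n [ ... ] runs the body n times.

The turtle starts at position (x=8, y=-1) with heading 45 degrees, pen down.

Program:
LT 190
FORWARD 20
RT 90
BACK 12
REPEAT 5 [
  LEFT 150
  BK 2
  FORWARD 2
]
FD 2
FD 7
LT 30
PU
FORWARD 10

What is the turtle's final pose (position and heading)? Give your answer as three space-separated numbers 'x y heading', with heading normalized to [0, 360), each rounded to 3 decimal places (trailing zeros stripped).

Answer: -11.671 -27.708 205

Derivation:
Executing turtle program step by step:
Start: pos=(8,-1), heading=45, pen down
LT 190: heading 45 -> 235
FD 20: (8,-1) -> (-3.472,-17.383) [heading=235, draw]
RT 90: heading 235 -> 145
BK 12: (-3.472,-17.383) -> (6.358,-24.266) [heading=145, draw]
REPEAT 5 [
  -- iteration 1/5 --
  LT 150: heading 145 -> 295
  BK 2: (6.358,-24.266) -> (5.513,-22.453) [heading=295, draw]
  FD 2: (5.513,-22.453) -> (6.358,-24.266) [heading=295, draw]
  -- iteration 2/5 --
  LT 150: heading 295 -> 85
  BK 2: (6.358,-24.266) -> (6.184,-26.258) [heading=85, draw]
  FD 2: (6.184,-26.258) -> (6.358,-24.266) [heading=85, draw]
  -- iteration 3/5 --
  LT 150: heading 85 -> 235
  BK 2: (6.358,-24.266) -> (7.505,-22.628) [heading=235, draw]
  FD 2: (7.505,-22.628) -> (6.358,-24.266) [heading=235, draw]
  -- iteration 4/5 --
  LT 150: heading 235 -> 25
  BK 2: (6.358,-24.266) -> (4.546,-25.111) [heading=25, draw]
  FD 2: (4.546,-25.111) -> (6.358,-24.266) [heading=25, draw]
  -- iteration 5/5 --
  LT 150: heading 25 -> 175
  BK 2: (6.358,-24.266) -> (8.351,-24.44) [heading=175, draw]
  FD 2: (8.351,-24.44) -> (6.358,-24.266) [heading=175, draw]
]
FD 2: (6.358,-24.266) -> (4.366,-24.092) [heading=175, draw]
FD 7: (4.366,-24.092) -> (-2.607,-23.482) [heading=175, draw]
LT 30: heading 175 -> 205
PU: pen up
FD 10: (-2.607,-23.482) -> (-11.671,-27.708) [heading=205, move]
Final: pos=(-11.671,-27.708), heading=205, 14 segment(s) drawn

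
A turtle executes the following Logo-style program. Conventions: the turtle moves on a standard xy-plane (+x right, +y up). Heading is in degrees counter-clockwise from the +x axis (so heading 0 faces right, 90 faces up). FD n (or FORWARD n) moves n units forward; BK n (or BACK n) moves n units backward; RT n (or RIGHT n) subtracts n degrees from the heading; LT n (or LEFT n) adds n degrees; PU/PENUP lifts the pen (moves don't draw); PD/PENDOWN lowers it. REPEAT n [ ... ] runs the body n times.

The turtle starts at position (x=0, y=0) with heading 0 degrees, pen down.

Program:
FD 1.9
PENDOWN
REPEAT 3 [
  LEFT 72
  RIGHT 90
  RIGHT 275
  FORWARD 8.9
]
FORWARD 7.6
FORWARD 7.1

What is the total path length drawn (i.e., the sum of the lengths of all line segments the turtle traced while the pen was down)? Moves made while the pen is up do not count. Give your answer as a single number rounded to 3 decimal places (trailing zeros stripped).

Answer: 43.3

Derivation:
Executing turtle program step by step:
Start: pos=(0,0), heading=0, pen down
FD 1.9: (0,0) -> (1.9,0) [heading=0, draw]
PD: pen down
REPEAT 3 [
  -- iteration 1/3 --
  LT 72: heading 0 -> 72
  RT 90: heading 72 -> 342
  RT 275: heading 342 -> 67
  FD 8.9: (1.9,0) -> (5.378,8.192) [heading=67, draw]
  -- iteration 2/3 --
  LT 72: heading 67 -> 139
  RT 90: heading 139 -> 49
  RT 275: heading 49 -> 134
  FD 8.9: (5.378,8.192) -> (-0.805,14.595) [heading=134, draw]
  -- iteration 3/3 --
  LT 72: heading 134 -> 206
  RT 90: heading 206 -> 116
  RT 275: heading 116 -> 201
  FD 8.9: (-0.805,14.595) -> (-9.114,11.405) [heading=201, draw]
]
FD 7.6: (-9.114,11.405) -> (-16.209,8.682) [heading=201, draw]
FD 7.1: (-16.209,8.682) -> (-22.837,6.137) [heading=201, draw]
Final: pos=(-22.837,6.137), heading=201, 6 segment(s) drawn

Segment lengths:
  seg 1: (0,0) -> (1.9,0), length = 1.9
  seg 2: (1.9,0) -> (5.378,8.192), length = 8.9
  seg 3: (5.378,8.192) -> (-0.805,14.595), length = 8.9
  seg 4: (-0.805,14.595) -> (-9.114,11.405), length = 8.9
  seg 5: (-9.114,11.405) -> (-16.209,8.682), length = 7.6
  seg 6: (-16.209,8.682) -> (-22.837,6.137), length = 7.1
Total = 43.3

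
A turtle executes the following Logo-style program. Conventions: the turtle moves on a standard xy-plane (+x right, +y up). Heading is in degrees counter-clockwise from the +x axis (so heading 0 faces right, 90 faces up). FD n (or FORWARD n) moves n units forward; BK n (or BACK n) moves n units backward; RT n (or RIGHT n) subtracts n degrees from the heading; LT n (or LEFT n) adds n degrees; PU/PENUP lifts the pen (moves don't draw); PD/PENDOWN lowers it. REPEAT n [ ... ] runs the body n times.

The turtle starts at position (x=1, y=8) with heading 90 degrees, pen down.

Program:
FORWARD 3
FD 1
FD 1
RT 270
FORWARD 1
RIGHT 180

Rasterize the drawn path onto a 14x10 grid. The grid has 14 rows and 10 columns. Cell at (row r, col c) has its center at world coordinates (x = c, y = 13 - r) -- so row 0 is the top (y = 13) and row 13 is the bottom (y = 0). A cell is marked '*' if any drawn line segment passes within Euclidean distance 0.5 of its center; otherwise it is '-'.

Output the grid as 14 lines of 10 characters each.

Answer: **--------
-*--------
-*--------
-*--------
-*--------
-*--------
----------
----------
----------
----------
----------
----------
----------
----------

Derivation:
Segment 0: (1,8) -> (1,11)
Segment 1: (1,11) -> (1,12)
Segment 2: (1,12) -> (1,13)
Segment 3: (1,13) -> (0,13)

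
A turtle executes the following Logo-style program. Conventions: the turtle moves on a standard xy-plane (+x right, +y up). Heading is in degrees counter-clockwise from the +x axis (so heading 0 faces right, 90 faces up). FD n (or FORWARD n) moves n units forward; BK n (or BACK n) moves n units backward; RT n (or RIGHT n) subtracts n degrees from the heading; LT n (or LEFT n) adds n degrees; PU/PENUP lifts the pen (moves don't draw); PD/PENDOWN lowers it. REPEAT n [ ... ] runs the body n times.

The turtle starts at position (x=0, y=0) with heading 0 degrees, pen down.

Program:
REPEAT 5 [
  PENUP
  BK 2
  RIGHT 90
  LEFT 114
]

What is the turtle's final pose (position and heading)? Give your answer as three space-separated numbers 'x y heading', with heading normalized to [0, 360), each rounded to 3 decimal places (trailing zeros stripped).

Executing turtle program step by step:
Start: pos=(0,0), heading=0, pen down
REPEAT 5 [
  -- iteration 1/5 --
  PU: pen up
  BK 2: (0,0) -> (-2,0) [heading=0, move]
  RT 90: heading 0 -> 270
  LT 114: heading 270 -> 24
  -- iteration 2/5 --
  PU: pen up
  BK 2: (-2,0) -> (-3.827,-0.813) [heading=24, move]
  RT 90: heading 24 -> 294
  LT 114: heading 294 -> 48
  -- iteration 3/5 --
  PU: pen up
  BK 2: (-3.827,-0.813) -> (-5.165,-2.3) [heading=48, move]
  RT 90: heading 48 -> 318
  LT 114: heading 318 -> 72
  -- iteration 4/5 --
  PU: pen up
  BK 2: (-5.165,-2.3) -> (-5.783,-4.202) [heading=72, move]
  RT 90: heading 72 -> 342
  LT 114: heading 342 -> 96
  -- iteration 5/5 --
  PU: pen up
  BK 2: (-5.783,-4.202) -> (-5.574,-6.191) [heading=96, move]
  RT 90: heading 96 -> 6
  LT 114: heading 6 -> 120
]
Final: pos=(-5.574,-6.191), heading=120, 0 segment(s) drawn

Answer: -5.574 -6.191 120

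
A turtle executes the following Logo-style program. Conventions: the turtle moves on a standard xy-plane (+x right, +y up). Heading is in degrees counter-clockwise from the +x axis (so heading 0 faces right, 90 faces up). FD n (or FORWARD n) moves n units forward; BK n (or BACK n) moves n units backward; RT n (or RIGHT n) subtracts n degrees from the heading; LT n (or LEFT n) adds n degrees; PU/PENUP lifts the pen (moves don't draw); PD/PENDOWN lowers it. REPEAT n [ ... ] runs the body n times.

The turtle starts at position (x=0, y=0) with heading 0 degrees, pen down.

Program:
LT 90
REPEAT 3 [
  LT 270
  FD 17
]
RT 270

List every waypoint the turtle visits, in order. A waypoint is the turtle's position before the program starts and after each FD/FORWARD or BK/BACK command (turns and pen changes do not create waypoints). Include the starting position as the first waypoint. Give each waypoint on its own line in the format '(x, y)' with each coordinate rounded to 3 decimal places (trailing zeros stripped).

Executing turtle program step by step:
Start: pos=(0,0), heading=0, pen down
LT 90: heading 0 -> 90
REPEAT 3 [
  -- iteration 1/3 --
  LT 270: heading 90 -> 0
  FD 17: (0,0) -> (17,0) [heading=0, draw]
  -- iteration 2/3 --
  LT 270: heading 0 -> 270
  FD 17: (17,0) -> (17,-17) [heading=270, draw]
  -- iteration 3/3 --
  LT 270: heading 270 -> 180
  FD 17: (17,-17) -> (0,-17) [heading=180, draw]
]
RT 270: heading 180 -> 270
Final: pos=(0,-17), heading=270, 3 segment(s) drawn
Waypoints (4 total):
(0, 0)
(17, 0)
(17, -17)
(0, -17)

Answer: (0, 0)
(17, 0)
(17, -17)
(0, -17)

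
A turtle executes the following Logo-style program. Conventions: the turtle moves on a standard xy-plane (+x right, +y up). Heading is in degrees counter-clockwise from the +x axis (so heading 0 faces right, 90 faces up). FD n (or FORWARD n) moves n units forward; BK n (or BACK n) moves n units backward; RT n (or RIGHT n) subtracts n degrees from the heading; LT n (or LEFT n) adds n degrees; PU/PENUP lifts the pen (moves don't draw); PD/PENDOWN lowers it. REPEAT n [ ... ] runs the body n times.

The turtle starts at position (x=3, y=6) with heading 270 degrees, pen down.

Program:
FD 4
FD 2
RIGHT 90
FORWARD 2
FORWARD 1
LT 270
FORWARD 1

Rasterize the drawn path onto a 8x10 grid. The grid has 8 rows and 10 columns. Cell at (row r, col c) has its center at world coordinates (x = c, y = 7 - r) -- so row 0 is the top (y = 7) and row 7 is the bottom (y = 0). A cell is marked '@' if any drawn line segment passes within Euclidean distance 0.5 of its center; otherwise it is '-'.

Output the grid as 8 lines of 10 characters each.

Segment 0: (3,6) -> (3,2)
Segment 1: (3,2) -> (3,0)
Segment 2: (3,0) -> (1,0)
Segment 3: (1,0) -> (-0,0)
Segment 4: (-0,0) -> (-0,1)

Answer: ----------
---@------
---@------
---@------
---@------
---@------
@--@------
@@@@------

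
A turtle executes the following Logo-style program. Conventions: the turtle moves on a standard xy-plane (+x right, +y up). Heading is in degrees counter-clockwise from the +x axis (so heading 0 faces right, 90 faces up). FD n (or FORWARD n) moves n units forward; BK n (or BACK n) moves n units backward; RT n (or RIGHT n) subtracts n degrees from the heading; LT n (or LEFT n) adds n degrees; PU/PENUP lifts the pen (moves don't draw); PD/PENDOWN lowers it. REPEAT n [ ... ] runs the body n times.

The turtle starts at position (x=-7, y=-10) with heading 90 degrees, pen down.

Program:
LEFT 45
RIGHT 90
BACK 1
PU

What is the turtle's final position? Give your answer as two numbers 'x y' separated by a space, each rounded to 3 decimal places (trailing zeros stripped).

Executing turtle program step by step:
Start: pos=(-7,-10), heading=90, pen down
LT 45: heading 90 -> 135
RT 90: heading 135 -> 45
BK 1: (-7,-10) -> (-7.707,-10.707) [heading=45, draw]
PU: pen up
Final: pos=(-7.707,-10.707), heading=45, 1 segment(s) drawn

Answer: -7.707 -10.707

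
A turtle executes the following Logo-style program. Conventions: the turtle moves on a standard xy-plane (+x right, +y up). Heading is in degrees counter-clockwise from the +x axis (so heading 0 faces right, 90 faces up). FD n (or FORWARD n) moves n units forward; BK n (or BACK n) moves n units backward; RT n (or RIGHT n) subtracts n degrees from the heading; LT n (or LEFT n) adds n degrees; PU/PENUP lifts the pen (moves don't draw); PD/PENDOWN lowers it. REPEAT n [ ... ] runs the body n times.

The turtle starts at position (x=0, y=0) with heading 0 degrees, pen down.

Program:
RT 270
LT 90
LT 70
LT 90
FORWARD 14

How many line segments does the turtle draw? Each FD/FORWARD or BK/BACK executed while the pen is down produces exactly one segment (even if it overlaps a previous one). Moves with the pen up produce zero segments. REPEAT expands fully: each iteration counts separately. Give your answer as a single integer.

Answer: 1

Derivation:
Executing turtle program step by step:
Start: pos=(0,0), heading=0, pen down
RT 270: heading 0 -> 90
LT 90: heading 90 -> 180
LT 70: heading 180 -> 250
LT 90: heading 250 -> 340
FD 14: (0,0) -> (13.156,-4.788) [heading=340, draw]
Final: pos=(13.156,-4.788), heading=340, 1 segment(s) drawn
Segments drawn: 1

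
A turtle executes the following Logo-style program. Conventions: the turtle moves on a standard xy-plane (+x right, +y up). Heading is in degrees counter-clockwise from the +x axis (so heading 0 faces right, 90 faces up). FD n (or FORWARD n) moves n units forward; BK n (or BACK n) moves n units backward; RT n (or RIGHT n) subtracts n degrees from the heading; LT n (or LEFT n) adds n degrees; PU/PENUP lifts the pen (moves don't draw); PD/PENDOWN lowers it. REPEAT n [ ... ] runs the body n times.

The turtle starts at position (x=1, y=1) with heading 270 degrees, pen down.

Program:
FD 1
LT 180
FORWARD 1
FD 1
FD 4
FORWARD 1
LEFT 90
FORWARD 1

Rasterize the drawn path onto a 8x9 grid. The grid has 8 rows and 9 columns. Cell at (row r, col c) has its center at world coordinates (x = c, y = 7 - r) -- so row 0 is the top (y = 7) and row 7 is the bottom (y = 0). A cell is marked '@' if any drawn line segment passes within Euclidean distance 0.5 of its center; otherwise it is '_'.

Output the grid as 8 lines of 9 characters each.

Segment 0: (1,1) -> (1,0)
Segment 1: (1,0) -> (1,1)
Segment 2: (1,1) -> (1,2)
Segment 3: (1,2) -> (1,6)
Segment 4: (1,6) -> (1,7)
Segment 5: (1,7) -> (0,7)

Answer: @@_______
_@_______
_@_______
_@_______
_@_______
_@_______
_@_______
_@_______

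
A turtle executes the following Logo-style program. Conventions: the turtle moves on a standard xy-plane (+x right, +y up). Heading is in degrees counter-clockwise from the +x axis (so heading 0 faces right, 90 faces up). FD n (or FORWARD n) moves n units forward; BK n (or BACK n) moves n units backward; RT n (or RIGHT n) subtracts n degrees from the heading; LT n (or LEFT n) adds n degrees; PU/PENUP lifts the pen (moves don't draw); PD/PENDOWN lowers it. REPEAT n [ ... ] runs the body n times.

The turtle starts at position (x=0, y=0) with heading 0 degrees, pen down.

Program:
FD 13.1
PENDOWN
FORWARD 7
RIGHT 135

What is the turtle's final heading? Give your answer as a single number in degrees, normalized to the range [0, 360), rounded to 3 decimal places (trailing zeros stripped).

Answer: 225

Derivation:
Executing turtle program step by step:
Start: pos=(0,0), heading=0, pen down
FD 13.1: (0,0) -> (13.1,0) [heading=0, draw]
PD: pen down
FD 7: (13.1,0) -> (20.1,0) [heading=0, draw]
RT 135: heading 0 -> 225
Final: pos=(20.1,0), heading=225, 2 segment(s) drawn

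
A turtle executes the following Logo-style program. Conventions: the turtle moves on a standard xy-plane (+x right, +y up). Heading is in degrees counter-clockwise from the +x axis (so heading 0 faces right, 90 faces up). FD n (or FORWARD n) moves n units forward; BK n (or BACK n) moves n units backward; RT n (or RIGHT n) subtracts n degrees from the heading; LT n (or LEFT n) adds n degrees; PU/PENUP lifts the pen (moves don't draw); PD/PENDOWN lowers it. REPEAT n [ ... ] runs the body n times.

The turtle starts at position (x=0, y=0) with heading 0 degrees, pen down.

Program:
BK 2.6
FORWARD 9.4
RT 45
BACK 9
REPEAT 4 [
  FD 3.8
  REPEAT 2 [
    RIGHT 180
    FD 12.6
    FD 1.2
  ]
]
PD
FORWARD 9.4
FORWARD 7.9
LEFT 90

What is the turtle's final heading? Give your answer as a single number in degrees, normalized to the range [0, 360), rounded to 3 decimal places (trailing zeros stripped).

Executing turtle program step by step:
Start: pos=(0,0), heading=0, pen down
BK 2.6: (0,0) -> (-2.6,0) [heading=0, draw]
FD 9.4: (-2.6,0) -> (6.8,0) [heading=0, draw]
RT 45: heading 0 -> 315
BK 9: (6.8,0) -> (0.436,6.364) [heading=315, draw]
REPEAT 4 [
  -- iteration 1/4 --
  FD 3.8: (0.436,6.364) -> (3.123,3.677) [heading=315, draw]
  REPEAT 2 [
    -- iteration 1/2 --
    RT 180: heading 315 -> 135
    FD 12.6: (3.123,3.677) -> (-5.787,12.587) [heading=135, draw]
    FD 1.2: (-5.787,12.587) -> (-6.635,13.435) [heading=135, draw]
    -- iteration 2/2 --
    RT 180: heading 135 -> 315
    FD 12.6: (-6.635,13.435) -> (2.275,4.525) [heading=315, draw]
    FD 1.2: (2.275,4.525) -> (3.123,3.677) [heading=315, draw]
  ]
  -- iteration 2/4 --
  FD 3.8: (3.123,3.677) -> (5.81,0.99) [heading=315, draw]
  REPEAT 2 [
    -- iteration 1/2 --
    RT 180: heading 315 -> 135
    FD 12.6: (5.81,0.99) -> (-3.099,9.899) [heading=135, draw]
    FD 1.2: (-3.099,9.899) -> (-3.948,10.748) [heading=135, draw]
    -- iteration 2/2 --
    RT 180: heading 135 -> 315
    FD 12.6: (-3.948,10.748) -> (4.962,1.838) [heading=315, draw]
    FD 1.2: (4.962,1.838) -> (5.81,0.99) [heading=315, draw]
  ]
  -- iteration 3/4 --
  FD 3.8: (5.81,0.99) -> (8.497,-1.697) [heading=315, draw]
  REPEAT 2 [
    -- iteration 1/2 --
    RT 180: heading 315 -> 135
    FD 12.6: (8.497,-1.697) -> (-0.412,7.212) [heading=135, draw]
    FD 1.2: (-0.412,7.212) -> (-1.261,8.061) [heading=135, draw]
    -- iteration 2/2 --
    RT 180: heading 135 -> 315
    FD 12.6: (-1.261,8.061) -> (7.649,-0.849) [heading=315, draw]
    FD 1.2: (7.649,-0.849) -> (8.497,-1.697) [heading=315, draw]
  ]
  -- iteration 4/4 --
  FD 3.8: (8.497,-1.697) -> (11.184,-4.384) [heading=315, draw]
  REPEAT 2 [
    -- iteration 1/2 --
    RT 180: heading 315 -> 135
    FD 12.6: (11.184,-4.384) -> (2.275,4.525) [heading=135, draw]
    FD 1.2: (2.275,4.525) -> (1.426,5.374) [heading=135, draw]
    -- iteration 2/2 --
    RT 180: heading 135 -> 315
    FD 12.6: (1.426,5.374) -> (10.336,-3.536) [heading=315, draw]
    FD 1.2: (10.336,-3.536) -> (11.184,-4.384) [heading=315, draw]
  ]
]
PD: pen down
FD 9.4: (11.184,-4.384) -> (17.831,-11.031) [heading=315, draw]
FD 7.9: (17.831,-11.031) -> (23.417,-16.617) [heading=315, draw]
LT 90: heading 315 -> 45
Final: pos=(23.417,-16.617), heading=45, 25 segment(s) drawn

Answer: 45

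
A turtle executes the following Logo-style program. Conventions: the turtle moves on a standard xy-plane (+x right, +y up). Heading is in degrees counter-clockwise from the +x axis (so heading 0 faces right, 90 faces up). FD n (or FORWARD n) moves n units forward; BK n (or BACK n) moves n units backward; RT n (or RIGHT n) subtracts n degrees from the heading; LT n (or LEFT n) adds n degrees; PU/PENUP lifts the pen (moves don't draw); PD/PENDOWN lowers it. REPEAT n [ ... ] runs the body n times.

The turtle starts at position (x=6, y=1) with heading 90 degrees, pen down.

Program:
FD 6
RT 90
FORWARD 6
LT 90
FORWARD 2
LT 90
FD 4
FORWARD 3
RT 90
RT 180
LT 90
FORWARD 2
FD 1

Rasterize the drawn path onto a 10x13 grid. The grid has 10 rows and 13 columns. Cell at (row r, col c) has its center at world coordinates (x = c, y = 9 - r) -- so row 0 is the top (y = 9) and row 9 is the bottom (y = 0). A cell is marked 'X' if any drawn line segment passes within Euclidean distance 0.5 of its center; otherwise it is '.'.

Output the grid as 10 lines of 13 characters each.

Segment 0: (6,1) -> (6,7)
Segment 1: (6,7) -> (12,7)
Segment 2: (12,7) -> (12,9)
Segment 3: (12,9) -> (8,9)
Segment 4: (8,9) -> (5,9)
Segment 5: (5,9) -> (7,9)
Segment 6: (7,9) -> (8,9)

Answer: .....XXXXXXXX
............X
......XXXXXXX
......X......
......X......
......X......
......X......
......X......
......X......
.............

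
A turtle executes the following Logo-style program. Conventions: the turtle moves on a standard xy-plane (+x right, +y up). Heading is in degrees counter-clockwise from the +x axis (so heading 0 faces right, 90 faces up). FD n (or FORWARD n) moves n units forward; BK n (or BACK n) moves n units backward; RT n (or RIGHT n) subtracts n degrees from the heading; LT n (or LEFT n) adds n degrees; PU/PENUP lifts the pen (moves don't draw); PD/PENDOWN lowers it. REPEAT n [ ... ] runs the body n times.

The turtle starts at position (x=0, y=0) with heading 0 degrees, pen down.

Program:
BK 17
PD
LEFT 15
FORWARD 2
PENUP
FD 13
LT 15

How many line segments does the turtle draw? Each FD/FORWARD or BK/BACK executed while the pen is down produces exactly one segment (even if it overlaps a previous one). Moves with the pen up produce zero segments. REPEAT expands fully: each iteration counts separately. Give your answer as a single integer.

Executing turtle program step by step:
Start: pos=(0,0), heading=0, pen down
BK 17: (0,0) -> (-17,0) [heading=0, draw]
PD: pen down
LT 15: heading 0 -> 15
FD 2: (-17,0) -> (-15.068,0.518) [heading=15, draw]
PU: pen up
FD 13: (-15.068,0.518) -> (-2.511,3.882) [heading=15, move]
LT 15: heading 15 -> 30
Final: pos=(-2.511,3.882), heading=30, 2 segment(s) drawn
Segments drawn: 2

Answer: 2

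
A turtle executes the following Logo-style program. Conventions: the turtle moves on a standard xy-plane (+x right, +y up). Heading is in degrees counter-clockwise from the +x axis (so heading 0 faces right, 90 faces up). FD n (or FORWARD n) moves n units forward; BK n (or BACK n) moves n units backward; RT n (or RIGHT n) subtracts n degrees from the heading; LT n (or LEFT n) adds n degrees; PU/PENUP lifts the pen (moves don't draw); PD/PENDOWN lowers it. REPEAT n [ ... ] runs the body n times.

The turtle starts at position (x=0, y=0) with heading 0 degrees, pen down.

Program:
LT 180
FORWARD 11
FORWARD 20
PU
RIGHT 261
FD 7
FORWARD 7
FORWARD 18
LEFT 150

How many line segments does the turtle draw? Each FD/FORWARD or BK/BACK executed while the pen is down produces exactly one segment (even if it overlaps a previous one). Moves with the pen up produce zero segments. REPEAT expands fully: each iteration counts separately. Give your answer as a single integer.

Executing turtle program step by step:
Start: pos=(0,0), heading=0, pen down
LT 180: heading 0 -> 180
FD 11: (0,0) -> (-11,0) [heading=180, draw]
FD 20: (-11,0) -> (-31,0) [heading=180, draw]
PU: pen up
RT 261: heading 180 -> 279
FD 7: (-31,0) -> (-29.905,-6.914) [heading=279, move]
FD 7: (-29.905,-6.914) -> (-28.81,-13.828) [heading=279, move]
FD 18: (-28.81,-13.828) -> (-25.994,-31.606) [heading=279, move]
LT 150: heading 279 -> 69
Final: pos=(-25.994,-31.606), heading=69, 2 segment(s) drawn
Segments drawn: 2

Answer: 2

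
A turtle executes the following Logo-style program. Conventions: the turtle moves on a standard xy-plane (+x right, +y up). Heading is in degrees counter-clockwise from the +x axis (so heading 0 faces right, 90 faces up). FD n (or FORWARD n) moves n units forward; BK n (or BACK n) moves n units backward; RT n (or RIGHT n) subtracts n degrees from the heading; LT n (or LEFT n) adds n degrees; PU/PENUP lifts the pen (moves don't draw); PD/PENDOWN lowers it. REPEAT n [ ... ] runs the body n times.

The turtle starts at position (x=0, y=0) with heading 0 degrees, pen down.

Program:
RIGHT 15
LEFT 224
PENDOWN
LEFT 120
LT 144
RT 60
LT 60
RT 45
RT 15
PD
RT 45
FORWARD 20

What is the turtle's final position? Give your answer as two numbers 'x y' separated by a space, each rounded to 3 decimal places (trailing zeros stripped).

Answer: 19.805 2.783

Derivation:
Executing turtle program step by step:
Start: pos=(0,0), heading=0, pen down
RT 15: heading 0 -> 345
LT 224: heading 345 -> 209
PD: pen down
LT 120: heading 209 -> 329
LT 144: heading 329 -> 113
RT 60: heading 113 -> 53
LT 60: heading 53 -> 113
RT 45: heading 113 -> 68
RT 15: heading 68 -> 53
PD: pen down
RT 45: heading 53 -> 8
FD 20: (0,0) -> (19.805,2.783) [heading=8, draw]
Final: pos=(19.805,2.783), heading=8, 1 segment(s) drawn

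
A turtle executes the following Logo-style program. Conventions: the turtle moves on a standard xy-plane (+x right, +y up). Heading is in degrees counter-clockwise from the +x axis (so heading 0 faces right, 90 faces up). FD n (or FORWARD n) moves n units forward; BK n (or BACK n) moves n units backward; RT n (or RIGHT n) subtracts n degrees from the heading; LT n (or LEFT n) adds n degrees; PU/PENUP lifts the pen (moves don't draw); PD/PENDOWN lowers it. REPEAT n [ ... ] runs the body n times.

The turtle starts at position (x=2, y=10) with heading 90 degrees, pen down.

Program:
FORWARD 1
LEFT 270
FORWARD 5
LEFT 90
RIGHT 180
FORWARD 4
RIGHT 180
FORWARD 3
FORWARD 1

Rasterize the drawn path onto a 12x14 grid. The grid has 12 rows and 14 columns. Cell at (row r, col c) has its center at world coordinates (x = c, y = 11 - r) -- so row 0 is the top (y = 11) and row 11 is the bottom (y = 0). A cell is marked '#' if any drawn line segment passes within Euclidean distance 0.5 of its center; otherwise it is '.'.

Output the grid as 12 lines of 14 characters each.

Answer: ..######......
..#....#......
.......#......
.......#......
.......#......
..............
..............
..............
..............
..............
..............
..............

Derivation:
Segment 0: (2,10) -> (2,11)
Segment 1: (2,11) -> (7,11)
Segment 2: (7,11) -> (7,7)
Segment 3: (7,7) -> (7,10)
Segment 4: (7,10) -> (7,11)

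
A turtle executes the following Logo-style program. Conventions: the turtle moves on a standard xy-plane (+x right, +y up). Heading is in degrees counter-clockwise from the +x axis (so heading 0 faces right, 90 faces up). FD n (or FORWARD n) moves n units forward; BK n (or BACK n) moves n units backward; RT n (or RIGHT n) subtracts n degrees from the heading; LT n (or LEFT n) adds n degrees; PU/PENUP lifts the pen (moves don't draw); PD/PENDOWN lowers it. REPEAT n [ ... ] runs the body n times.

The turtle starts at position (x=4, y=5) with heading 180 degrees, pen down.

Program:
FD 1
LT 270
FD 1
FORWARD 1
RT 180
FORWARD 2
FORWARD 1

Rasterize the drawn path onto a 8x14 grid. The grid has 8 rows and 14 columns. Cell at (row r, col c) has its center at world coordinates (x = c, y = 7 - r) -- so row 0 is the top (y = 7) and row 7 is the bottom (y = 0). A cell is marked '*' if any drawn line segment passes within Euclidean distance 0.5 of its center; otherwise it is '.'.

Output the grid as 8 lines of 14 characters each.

Answer: ...*..........
...*..........
...**.........
...*..........
..............
..............
..............
..............

Derivation:
Segment 0: (4,5) -> (3,5)
Segment 1: (3,5) -> (3,6)
Segment 2: (3,6) -> (3,7)
Segment 3: (3,7) -> (3,5)
Segment 4: (3,5) -> (3,4)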